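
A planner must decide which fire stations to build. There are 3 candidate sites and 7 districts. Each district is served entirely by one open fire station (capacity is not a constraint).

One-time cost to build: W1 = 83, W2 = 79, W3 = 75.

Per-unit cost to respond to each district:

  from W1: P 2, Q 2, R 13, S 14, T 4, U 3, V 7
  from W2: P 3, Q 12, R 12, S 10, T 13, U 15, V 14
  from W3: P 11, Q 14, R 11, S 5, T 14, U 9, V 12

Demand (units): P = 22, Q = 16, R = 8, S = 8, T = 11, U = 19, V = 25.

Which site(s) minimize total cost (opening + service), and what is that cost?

For any fixed open set, each district goes to its cheapest open site; total = fixed + service.
{W1, W3}: P→W1 2·22=44, Q→W1 2·16=32, R→W3 11·8=88, S→W3 5·8=40, T→W1 4·11=44, U→W1 3·19=57, V→W1 7·25=175. Service 480; fixed 158; total 638.
{W1}: P→W1 2·22=44, Q→W1 2·16=32, R→W1 13·8=104, S→W1 14·8=112, T→W1 4·11=44, U→W1 3·19=57, V→W1 7·25=175. Service 568; fixed 83; total 651.
{W1, W2}: service 528 + fixed 162 = 690
{W1, W2, W3}: P→W1 2·22=44, Q→W1 2·16=32, R→W3 11·8=88, S→W3 5·8=40, T→W1 4·11=44, U→W1 3·19=57, V→W1 7·25=175. Service 480; fixed 237; total 717.
(All 7 nonempty subsets were checked; W1 and W3 is lowest.)

Open W1 and W3; minimum total cost 638.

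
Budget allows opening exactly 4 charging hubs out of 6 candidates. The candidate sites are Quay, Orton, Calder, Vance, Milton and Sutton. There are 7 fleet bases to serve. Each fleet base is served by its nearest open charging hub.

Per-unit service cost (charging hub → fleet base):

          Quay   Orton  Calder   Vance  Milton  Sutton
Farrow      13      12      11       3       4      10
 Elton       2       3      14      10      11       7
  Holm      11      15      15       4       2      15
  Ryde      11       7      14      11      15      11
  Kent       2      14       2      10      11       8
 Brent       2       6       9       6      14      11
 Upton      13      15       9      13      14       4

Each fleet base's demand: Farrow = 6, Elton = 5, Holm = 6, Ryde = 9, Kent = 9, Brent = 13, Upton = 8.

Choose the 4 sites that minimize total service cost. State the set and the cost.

With exactly 4 open, each fleet base uses its cheapest among the chosen.
{Quay, Orton, Milton, Sutton}: Farrow→Milton 4·6=24, Elton→Quay 2·5=10, Holm→Milton 2·6=12, Ryde→Orton 7·9=63, Kent→Quay 2·9=18, Brent→Quay 2·13=26, Upton→Sutton 4·8=32. Service cost 185.
{Quay, Orton, Vance, Sutton}: service cost 191
{Quay, Vance, Milton, Sutton}: service cost 215
Among all 15 size-4 choices, {Quay, Orton, Milton, Sutton} is lowest.

Choose Quay, Orton, Milton and Sutton; total service cost 185.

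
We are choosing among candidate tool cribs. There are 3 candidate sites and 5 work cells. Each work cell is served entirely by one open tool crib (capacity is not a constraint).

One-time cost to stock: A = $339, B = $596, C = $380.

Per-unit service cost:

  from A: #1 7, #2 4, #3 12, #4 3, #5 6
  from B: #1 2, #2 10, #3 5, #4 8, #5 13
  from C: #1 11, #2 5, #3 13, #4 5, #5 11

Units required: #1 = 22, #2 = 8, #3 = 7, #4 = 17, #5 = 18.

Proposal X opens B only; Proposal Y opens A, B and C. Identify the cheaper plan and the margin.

Proposal X: {B}: #1→B 2·22=44, #2→B 10·8=80, #3→B 5·7=35, #4→B 8·17=136, #5→B 13·18=234. Service 529; fixed 596; total 1125.
Proposal Y: {A, B, C}: #1→B 2·22=44, #2→A 4·8=32, #3→B 5·7=35, #4→A 3·17=51, #5→A 6·18=108. Service 270; fixed 1315; total 1585.
Difference: |1125 − 1585| = 460.

Proposal X is cheaper by 460.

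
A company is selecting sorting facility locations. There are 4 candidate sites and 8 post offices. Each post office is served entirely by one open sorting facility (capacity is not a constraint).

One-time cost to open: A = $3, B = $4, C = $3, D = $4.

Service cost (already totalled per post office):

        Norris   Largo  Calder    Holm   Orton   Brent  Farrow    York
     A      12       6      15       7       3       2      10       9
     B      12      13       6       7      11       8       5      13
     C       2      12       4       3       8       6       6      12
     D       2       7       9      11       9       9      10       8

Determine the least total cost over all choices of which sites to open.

Minimum total cost: 41

For any fixed open set, each post office goes to its cheapest open site; total = fixed + service.
{A, C}: Norris→C 2, Largo→A 6, Calder→C 4, Holm→C 3, Orton→A 3, Brent→A 2, Farrow→C 6, York→A 9. Service 35; fixed 6; total 41.
{A, B, C}: service 34 + fixed 10 = 44
{A, C, D}: service 34 + fixed 10 = 44
{A, B, C, D}: service 33 + fixed 14 = 47
No other subset beats 41.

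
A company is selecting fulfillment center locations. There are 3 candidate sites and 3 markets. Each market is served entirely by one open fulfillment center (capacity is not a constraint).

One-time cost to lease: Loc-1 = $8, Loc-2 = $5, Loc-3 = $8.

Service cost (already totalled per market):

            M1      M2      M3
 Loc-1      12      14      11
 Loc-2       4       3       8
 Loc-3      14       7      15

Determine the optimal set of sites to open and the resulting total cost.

Open Loc-2 only; minimum total cost 20.

For any fixed open set, each market goes to its cheapest open site; total = fixed + service.
{Loc-2}: M1→Loc-2 4, M2→Loc-2 3, M3→Loc-2 8. Service 15; fixed 5; total 20.
{Loc-1, Loc-2}: service 15 + fixed 13 = 28
{Loc-2, Loc-3}: service 15 + fixed 13 = 28
{Loc-1, Loc-2, Loc-3}: service 15 + fixed 21 = 36
No other subset beats 20.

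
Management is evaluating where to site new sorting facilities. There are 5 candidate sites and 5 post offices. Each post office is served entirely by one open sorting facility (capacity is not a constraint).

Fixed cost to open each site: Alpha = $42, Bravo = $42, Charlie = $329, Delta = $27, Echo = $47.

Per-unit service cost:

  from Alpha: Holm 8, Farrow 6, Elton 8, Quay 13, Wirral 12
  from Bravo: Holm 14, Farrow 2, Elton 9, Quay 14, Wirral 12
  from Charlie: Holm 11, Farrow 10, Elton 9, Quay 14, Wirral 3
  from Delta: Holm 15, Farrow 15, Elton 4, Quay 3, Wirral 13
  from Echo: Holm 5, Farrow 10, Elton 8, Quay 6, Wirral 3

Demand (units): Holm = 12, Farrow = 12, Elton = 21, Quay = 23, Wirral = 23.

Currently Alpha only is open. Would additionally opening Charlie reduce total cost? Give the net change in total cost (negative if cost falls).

Current service cost with {Alpha}: 911.
Adding Charlie: each post office re-picks its cheapest; new service cost 704, saving 207.
Extra fixed cost: 329. Net change = 329 − 207 = 122.
(Totals: 953 → 1075.)

No — net change +122 (cost rises by 122).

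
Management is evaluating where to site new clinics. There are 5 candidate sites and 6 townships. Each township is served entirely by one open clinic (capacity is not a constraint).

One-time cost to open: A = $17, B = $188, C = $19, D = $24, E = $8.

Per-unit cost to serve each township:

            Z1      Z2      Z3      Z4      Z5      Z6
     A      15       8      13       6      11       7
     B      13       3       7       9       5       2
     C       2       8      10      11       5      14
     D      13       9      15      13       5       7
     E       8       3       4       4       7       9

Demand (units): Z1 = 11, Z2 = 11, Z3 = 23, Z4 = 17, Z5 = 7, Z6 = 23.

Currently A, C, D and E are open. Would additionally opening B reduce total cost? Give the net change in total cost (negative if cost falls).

No — net change +73 (cost rises by 73).

Current service cost with {A, C, D, E}: 411.
Adding B: each township re-picks its cheapest; new service cost 296, saving 115.
Extra fixed cost: 188. Net change = 188 − 115 = 73.
(Totals: 479 → 552.)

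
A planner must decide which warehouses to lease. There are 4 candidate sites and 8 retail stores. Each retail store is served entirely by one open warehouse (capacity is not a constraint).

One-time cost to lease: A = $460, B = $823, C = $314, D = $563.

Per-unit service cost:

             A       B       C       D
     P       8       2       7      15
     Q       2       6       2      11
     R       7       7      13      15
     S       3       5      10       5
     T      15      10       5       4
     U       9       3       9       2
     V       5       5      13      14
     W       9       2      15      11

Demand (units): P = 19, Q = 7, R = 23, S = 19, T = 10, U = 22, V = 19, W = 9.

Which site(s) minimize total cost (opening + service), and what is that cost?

For any fixed open set, each retail store goes to its cheapest open site; total = fixed + service.
{A}: P→A 8·19=152, Q→A 2·7=14, R→A 7·23=161, S→A 3·19=57, T→A 15·10=150, U→A 9·22=198, V→A 5·19=95, W→A 9·9=81. Service 908; fixed 460; total 1368.
{B}: P→B 2·19=38, Q→B 6·7=42, R→B 7·23=161, S→B 5·19=95, T→B 10·10=100, U→B 3·22=66, V→B 5·19=95, W→B 2·9=18. Service 615; fixed 823; total 1438.
{A, C}: service 789 + fixed 774 = 1563
{A, B, C, D}: service 467 + fixed 2160 = 2627
No other subset beats 1368.

Open A only; minimum total cost 1368.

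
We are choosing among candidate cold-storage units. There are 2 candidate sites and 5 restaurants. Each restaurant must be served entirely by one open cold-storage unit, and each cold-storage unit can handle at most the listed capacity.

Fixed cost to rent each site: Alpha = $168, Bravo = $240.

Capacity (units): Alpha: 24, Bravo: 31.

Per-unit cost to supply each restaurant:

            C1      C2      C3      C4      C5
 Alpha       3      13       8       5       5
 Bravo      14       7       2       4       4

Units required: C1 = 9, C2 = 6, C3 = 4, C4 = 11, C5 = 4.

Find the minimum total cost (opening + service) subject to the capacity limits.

Minimum total cost: 545

Open {Alpha, Bravo}: C1→Alpha 3·9=27, C2→Bravo 7·6=42, C3→Bravo 2·4=8, C4→Bravo 4·11=44, C5→Bravo 4·4=16.
Loads: Alpha carries 9/24, Bravo carries 25/31. Service 137; fixed 408; total 545.
Next best feasible plan costs 549.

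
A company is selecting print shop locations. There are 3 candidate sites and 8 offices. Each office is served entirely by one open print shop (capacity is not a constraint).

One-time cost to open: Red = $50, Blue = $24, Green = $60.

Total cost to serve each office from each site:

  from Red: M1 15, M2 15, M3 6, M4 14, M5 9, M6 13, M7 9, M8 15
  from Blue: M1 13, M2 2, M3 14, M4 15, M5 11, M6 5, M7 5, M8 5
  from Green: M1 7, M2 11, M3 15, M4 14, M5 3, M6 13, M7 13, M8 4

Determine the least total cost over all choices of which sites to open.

For any fixed open set, each office goes to its cheapest open site; total = fixed + service.
{Blue}: M1→Blue 13, M2→Blue 2, M3→Blue 14, M4→Blue 15, M5→Blue 11, M6→Blue 5, M7→Blue 5, M8→Blue 5. Service 70; fixed 24; total 94.
{Red, Blue}: service 59 + fixed 74 = 133
{Blue, Green}: service 54 + fixed 84 = 138
{Red, Blue, Green}: M1→Green 7, M2→Blue 2, M3→Red 6, M4→Red 14, M5→Green 3, M6→Blue 5, M7→Blue 5, M8→Green 4. Service 46; fixed 134; total 180.
No other subset beats 94.

Minimum total cost: 94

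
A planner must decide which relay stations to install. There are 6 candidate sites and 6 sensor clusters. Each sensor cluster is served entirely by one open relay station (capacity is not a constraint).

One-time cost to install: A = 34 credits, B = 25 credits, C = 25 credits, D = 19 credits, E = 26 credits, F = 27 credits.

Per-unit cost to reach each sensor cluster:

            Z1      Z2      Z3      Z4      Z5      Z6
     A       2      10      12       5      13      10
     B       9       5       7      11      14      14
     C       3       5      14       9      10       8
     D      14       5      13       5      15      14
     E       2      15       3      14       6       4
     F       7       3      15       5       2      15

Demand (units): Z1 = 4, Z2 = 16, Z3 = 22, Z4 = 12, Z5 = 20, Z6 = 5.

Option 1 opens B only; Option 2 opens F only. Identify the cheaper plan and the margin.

Option 1: {B}: Z1→B 9·4=36, Z2→B 5·16=80, Z3→B 7·22=154, Z4→B 11·12=132, Z5→B 14·20=280, Z6→B 14·5=70. Service 752; fixed 25; total 777.
Option 2: {F}: Z1→F 7·4=28, Z2→F 3·16=48, Z3→F 15·22=330, Z4→F 5·12=60, Z5→F 2·20=40, Z6→F 15·5=75. Service 581; fixed 27; total 608.
Difference: |777 − 608| = 169.

Option 2 is cheaper by 169.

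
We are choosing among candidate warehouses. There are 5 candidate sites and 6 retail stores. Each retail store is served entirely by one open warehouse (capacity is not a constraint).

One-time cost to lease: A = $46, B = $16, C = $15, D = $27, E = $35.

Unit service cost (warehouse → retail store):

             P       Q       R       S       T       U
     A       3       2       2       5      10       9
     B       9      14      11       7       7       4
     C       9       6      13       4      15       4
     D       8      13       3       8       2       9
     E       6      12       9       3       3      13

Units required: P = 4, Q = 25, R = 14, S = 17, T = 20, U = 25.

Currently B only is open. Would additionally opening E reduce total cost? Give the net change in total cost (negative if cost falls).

Current service cost with {B}: 899.
Adding E: each retail store re-picks its cheapest; new service cost 661, saving 238.
Extra fixed cost: 35. Net change = 35 − 238 = -203.
(Totals: 915 → 712.)

Yes — net change −203 (cost falls by 203).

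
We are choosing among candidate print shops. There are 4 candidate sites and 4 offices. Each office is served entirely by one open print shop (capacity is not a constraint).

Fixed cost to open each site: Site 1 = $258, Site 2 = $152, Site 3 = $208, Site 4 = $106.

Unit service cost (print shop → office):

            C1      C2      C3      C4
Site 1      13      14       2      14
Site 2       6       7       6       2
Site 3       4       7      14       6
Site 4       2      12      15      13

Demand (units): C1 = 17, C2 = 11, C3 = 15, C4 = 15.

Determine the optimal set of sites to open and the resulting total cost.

Open Site 2 only; minimum total cost 451.

For any fixed open set, each office goes to its cheapest open site; total = fixed + service.
{Site 2}: C1→Site 2 6·17=102, C2→Site 2 7·11=77, C3→Site 2 6·15=90, C4→Site 2 2·15=30. Service 299; fixed 152; total 451.
{Site 2, Site 4}: C1→Site 4 2·17=34, C2→Site 2 7·11=77, C3→Site 2 6·15=90, C4→Site 2 2·15=30. Service 231; fixed 258; total 489.
{Site 2, Site 3}: C1→Site 3 4·17=68, C2→Site 2 7·11=77, C3→Site 2 6·15=90, C4→Site 2 2·15=30. Service 265; fixed 360; total 625.
{Site 1, Site 2, Site 3, Site 4}: service 171 + fixed 724 = 895
No other subset beats 451.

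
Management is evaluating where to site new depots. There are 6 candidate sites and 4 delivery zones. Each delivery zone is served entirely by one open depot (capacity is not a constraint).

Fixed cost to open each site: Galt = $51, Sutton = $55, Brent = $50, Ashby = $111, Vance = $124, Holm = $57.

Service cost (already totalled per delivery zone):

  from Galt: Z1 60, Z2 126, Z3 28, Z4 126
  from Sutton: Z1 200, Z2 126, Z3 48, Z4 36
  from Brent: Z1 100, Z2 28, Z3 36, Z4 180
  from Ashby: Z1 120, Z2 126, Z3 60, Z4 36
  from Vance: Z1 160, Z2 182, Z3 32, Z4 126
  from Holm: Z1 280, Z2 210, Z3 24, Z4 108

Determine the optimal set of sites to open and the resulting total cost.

Open Sutton and Brent; minimum total cost 305.

For any fixed open set, each delivery zone goes to its cheapest open site; total = fixed + service.
{Sutton, Brent}: Z1→Brent 100, Z2→Brent 28, Z3→Brent 36, Z4→Sutton 36. Service 200; fixed 105; total 305.
{Galt, Sutton, Brent}: service 152 + fixed 156 = 308
{Galt, Brent}: Z1→Galt 60, Z2→Brent 28, Z3→Galt 28, Z4→Galt 126. Service 242; fixed 101; total 343.
{Galt, Sutton, Brent, Ashby, Vance, Holm}: service 148 + fixed 448 = 596
No other subset beats 305.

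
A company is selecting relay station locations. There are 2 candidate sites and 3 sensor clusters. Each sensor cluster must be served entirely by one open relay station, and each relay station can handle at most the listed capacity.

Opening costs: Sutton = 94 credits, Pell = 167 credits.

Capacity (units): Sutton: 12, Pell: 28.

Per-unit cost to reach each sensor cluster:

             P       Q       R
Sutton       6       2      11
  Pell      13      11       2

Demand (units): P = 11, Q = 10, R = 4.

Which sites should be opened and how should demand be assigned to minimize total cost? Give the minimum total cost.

Minimum total cost: 428

Open {Pell}: P→Pell 13·11=143, Q→Pell 11·10=110, R→Pell 2·4=8.
Loads: Pell carries 25/28. Service 261; fixed 167; total 428.
Next best feasible plan costs 432.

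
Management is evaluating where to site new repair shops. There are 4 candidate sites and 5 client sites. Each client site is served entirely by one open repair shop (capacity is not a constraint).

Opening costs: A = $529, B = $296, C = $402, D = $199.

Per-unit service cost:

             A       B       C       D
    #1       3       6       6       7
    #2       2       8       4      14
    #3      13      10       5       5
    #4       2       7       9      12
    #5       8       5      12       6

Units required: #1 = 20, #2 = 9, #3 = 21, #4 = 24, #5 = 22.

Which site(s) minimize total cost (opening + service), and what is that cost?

For any fixed open set, each client site goes to its cheapest open site; total = fixed + service.
{B}: #1→B 6·20=120, #2→B 8·9=72, #3→B 10·21=210, #4→B 7·24=168, #5→B 5·22=110. Service 680; fixed 296; total 976.
{D}: #1→D 7·20=140, #2→D 14·9=126, #3→D 5·21=105, #4→D 12·24=288, #5→D 6·22=132. Service 791; fixed 199; total 990.
{B, D}: service 575 + fixed 495 = 1070
{A, B, C, D}: #1→A 3·20=60, #2→A 2·9=18, #3→C 5·21=105, #4→A 2·24=48, #5→B 5·22=110. Service 341; fixed 1426; total 1767.
No other subset beats 976.

Open B only; minimum total cost 976.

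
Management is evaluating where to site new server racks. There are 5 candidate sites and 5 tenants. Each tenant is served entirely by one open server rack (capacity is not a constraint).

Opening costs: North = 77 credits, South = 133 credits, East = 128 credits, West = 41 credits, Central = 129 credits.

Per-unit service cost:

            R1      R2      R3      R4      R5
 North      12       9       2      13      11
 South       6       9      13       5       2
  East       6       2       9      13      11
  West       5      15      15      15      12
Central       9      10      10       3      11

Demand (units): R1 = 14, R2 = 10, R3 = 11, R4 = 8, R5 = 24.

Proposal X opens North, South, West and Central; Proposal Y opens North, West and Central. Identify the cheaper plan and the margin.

Proposal X: {North, South, West, Central}: R1→West 5·14=70, R2→North 9·10=90, R3→North 2·11=22, R4→Central 3·8=24, R5→South 2·24=48. Service 254; fixed 380; total 634.
Proposal Y: {North, West, Central}: R1→West 5·14=70, R2→North 9·10=90, R3→North 2·11=22, R4→Central 3·8=24, R5→North 11·24=264. Service 470; fixed 247; total 717.
Difference: |634 − 717| = 83.

Proposal X is cheaper by 83.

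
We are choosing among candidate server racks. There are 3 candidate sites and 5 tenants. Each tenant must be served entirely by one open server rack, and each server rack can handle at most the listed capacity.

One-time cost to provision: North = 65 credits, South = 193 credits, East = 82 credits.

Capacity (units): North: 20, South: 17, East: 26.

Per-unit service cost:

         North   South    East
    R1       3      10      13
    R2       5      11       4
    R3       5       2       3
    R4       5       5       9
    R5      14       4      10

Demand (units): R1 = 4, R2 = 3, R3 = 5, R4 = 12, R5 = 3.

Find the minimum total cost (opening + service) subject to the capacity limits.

Open {North, East}: R1→North 3·4=12, R2→East 4·3=12, R3→East 3·5=15, R4→North 5·12=60, R5→East 10·3=30.
Loads: North carries 16/20, East carries 11/26. Service 129; fixed 147; total 276.
Next best feasible plan costs 279.

Minimum total cost: 276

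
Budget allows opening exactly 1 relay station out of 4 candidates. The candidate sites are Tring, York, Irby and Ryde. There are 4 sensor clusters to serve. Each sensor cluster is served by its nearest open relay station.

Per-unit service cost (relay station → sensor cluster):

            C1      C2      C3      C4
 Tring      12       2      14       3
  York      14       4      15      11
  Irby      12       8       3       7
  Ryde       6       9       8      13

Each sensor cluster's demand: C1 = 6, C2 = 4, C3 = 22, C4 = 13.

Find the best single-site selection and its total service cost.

With exactly 1 open, each sensor cluster uses its cheapest among the chosen.
{Irby}: C1→Irby 12·6=72, C2→Irby 8·4=32, C3→Irby 3·22=66, C4→Irby 7·13=91. Service cost 261.
{Ryde}: service cost 417
{Tring}: service cost 427
Among all 4 size-1 choices, {Irby} is lowest.

Choose Irby only; total service cost 261.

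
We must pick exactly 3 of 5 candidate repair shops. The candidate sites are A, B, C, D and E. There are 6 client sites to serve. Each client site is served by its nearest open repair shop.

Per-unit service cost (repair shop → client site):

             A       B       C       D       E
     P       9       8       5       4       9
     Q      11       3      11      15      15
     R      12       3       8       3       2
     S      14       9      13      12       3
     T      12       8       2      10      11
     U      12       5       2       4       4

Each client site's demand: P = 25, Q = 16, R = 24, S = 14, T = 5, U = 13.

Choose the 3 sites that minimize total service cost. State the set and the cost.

Choose B, C and E; total service cost 299.

With exactly 3 open, each client site uses its cheapest among the chosen.
{B, C, E}: P→C 5·25=125, Q→B 3·16=48, R→E 2·24=48, S→E 3·14=42, T→C 2·5=10, U→C 2·13=26. Service cost 299.
{B, D, E}: service cost 330
{B, C, D}: service cost 382
Among all 10 size-3 choices, {B, C, E} is lowest.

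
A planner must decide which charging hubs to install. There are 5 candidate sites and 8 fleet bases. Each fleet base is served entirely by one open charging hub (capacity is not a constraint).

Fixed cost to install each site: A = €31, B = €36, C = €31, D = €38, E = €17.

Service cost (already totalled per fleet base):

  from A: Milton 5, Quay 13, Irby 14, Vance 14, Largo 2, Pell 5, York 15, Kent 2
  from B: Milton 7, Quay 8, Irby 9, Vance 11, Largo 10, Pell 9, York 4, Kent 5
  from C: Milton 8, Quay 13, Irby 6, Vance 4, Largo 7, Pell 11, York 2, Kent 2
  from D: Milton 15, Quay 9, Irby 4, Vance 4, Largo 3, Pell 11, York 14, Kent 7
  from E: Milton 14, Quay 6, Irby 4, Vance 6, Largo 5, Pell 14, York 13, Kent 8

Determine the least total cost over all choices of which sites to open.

For any fixed open set, each fleet base goes to its cheapest open site; total = fixed + service.
{C}: Milton→C 8, Quay→C 13, Irby→C 6, Vance→C 4, Largo→C 7, Pell→C 11, York→C 2, Kent→C 2. Service 53; fixed 31; total 84.
{E}: Milton→E 14, Quay→E 6, Irby→E 4, Vance→E 6, Largo→E 5, Pell→E 14, York→E 13, Kent→E 8. Service 70; fixed 17; total 87.
{C, E}: Milton→C 8, Quay→E 6, Irby→E 4, Vance→C 4, Largo→E 5, Pell→C 11, York→C 2, Kent→C 2. Service 42; fixed 48; total 90.
{A, B, C, D, E}: service 30 + fixed 153 = 183
No other subset beats 84.

Minimum total cost: 84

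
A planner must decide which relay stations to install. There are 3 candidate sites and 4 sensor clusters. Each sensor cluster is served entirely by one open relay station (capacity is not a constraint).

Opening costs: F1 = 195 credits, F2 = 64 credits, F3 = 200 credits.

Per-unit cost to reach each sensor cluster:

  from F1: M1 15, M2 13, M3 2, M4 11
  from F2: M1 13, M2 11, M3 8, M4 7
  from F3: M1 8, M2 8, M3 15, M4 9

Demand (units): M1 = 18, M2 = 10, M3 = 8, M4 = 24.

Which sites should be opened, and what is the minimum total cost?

Open F2 only; minimum total cost 640.

For any fixed open set, each sensor cluster goes to its cheapest open site; total = fixed + service.
{F2}: M1→F2 13·18=234, M2→F2 11·10=110, M3→F2 8·8=64, M4→F2 7·24=168. Service 576; fixed 64; total 640.
{F2, F3}: service 456 + fixed 264 = 720
{F3}: service 560 + fixed 200 = 760
{F1, F2, F3}: service 408 + fixed 459 = 867
No other subset beats 640.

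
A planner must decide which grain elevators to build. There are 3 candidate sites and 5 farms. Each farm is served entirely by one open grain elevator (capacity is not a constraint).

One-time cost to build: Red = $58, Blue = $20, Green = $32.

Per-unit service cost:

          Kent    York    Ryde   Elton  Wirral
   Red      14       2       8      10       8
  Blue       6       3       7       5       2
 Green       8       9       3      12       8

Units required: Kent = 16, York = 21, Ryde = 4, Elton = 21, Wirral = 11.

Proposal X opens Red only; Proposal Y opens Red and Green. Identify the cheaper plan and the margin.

Proposal X: {Red}: Kent→Red 14·16=224, York→Red 2·21=42, Ryde→Red 8·4=32, Elton→Red 10·21=210, Wirral→Red 8·11=88. Service 596; fixed 58; total 654.
Proposal Y: {Red, Green}: Kent→Green 8·16=128, York→Red 2·21=42, Ryde→Green 3·4=12, Elton→Red 10·21=210, Wirral→Red 8·11=88. Service 480; fixed 90; total 570.
Difference: |654 − 570| = 84.

Proposal Y is cheaper by 84.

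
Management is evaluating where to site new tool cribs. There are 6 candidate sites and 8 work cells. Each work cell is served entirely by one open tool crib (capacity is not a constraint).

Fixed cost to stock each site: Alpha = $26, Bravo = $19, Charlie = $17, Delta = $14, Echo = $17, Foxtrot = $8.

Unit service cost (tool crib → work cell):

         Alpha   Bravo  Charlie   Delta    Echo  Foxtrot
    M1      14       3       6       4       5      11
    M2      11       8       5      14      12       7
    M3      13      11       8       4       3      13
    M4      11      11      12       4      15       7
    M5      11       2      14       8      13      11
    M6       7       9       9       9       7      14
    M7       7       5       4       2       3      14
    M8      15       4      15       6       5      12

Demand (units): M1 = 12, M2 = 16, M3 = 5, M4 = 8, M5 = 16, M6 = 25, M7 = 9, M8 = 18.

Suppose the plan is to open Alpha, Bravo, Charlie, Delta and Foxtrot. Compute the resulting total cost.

Total cost: 549

Each work cell is assigned to its cheapest site among the open ones.
{Alpha, Bravo, Charlie, Delta, Foxtrot}: M1→Bravo 3·12=36, M2→Charlie 5·16=80, M3→Delta 4·5=20, M4→Delta 4·8=32, M5→Bravo 2·16=32, M6→Alpha 7·25=175, M7→Delta 2·9=18, M8→Bravo 4·18=72. Service 465; fixed 84; total 549.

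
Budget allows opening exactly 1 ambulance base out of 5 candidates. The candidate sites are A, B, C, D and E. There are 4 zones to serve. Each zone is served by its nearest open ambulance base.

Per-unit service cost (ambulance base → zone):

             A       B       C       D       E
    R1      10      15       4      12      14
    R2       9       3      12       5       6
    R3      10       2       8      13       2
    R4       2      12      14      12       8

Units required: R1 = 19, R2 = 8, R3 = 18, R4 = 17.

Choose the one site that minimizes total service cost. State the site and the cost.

Choose A only; total service cost 476.

With exactly 1 open, each zone uses its cheapest among the chosen.
{A}: R1→A 10·19=190, R2→A 9·8=72, R3→A 10·18=180, R4→A 2·17=34. Service cost 476.
{E}: service cost 486
{B}: service cost 549
Among all 5 size-1 choices, {A} is lowest.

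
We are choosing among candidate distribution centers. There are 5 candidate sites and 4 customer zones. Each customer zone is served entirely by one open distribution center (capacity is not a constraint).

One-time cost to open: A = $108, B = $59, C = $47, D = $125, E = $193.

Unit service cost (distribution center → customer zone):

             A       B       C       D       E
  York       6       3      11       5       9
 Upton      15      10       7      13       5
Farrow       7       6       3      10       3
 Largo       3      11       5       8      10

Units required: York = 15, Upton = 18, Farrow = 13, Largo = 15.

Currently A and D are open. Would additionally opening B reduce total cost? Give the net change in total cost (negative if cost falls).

Yes — net change −38 (cost falls by 38).

Current service cost with {A, D}: 445.
Adding B: each customer zone re-picks its cheapest; new service cost 348, saving 97.
Extra fixed cost: 59. Net change = 59 − 97 = -38.
(Totals: 678 → 640.)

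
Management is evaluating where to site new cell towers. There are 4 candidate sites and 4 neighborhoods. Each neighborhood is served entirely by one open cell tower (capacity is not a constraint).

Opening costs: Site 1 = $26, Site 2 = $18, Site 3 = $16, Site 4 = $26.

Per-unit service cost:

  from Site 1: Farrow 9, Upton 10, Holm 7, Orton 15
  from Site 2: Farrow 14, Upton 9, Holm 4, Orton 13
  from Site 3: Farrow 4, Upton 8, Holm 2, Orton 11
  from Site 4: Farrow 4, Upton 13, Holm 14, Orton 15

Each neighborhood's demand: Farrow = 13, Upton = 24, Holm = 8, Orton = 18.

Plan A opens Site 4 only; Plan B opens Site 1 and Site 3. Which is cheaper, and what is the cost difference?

Plan B is cheaper by 272.

Plan A: {Site 4}: Farrow→Site 4 4·13=52, Upton→Site 4 13·24=312, Holm→Site 4 14·8=112, Orton→Site 4 15·18=270. Service 746; fixed 26; total 772.
Plan B: {Site 1, Site 3}: Farrow→Site 3 4·13=52, Upton→Site 3 8·24=192, Holm→Site 3 2·8=16, Orton→Site 3 11·18=198. Service 458; fixed 42; total 500.
Difference: |772 − 500| = 272.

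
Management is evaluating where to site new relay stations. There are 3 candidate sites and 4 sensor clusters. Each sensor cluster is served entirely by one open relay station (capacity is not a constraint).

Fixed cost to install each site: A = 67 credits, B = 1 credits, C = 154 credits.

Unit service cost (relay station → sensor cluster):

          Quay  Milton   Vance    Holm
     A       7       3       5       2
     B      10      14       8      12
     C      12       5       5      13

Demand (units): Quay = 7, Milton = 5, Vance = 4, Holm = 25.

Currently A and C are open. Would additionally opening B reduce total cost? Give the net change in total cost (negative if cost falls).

No — net change +1 (cost rises by 1).

Current service cost with {A, C}: 134.
Adding B: each sensor cluster re-picks its cheapest; new service cost 134, saving 0.
Extra fixed cost: 1. Net change = 1 − 0 = 1.
(Totals: 355 → 356.)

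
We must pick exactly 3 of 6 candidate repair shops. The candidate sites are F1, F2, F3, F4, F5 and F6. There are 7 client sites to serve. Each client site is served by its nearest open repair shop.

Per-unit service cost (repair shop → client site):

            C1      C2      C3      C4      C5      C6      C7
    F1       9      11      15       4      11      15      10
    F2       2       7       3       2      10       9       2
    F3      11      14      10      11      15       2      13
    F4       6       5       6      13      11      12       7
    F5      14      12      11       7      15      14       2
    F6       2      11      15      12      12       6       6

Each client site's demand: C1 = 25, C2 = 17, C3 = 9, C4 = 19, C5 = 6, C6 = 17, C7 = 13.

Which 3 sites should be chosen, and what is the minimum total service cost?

With exactly 3 open, each client site uses its cheapest among the chosen.
{F2, F3, F4}: C1→F2 2·25=50, C2→F4 5·17=85, C3→F2 3·9=27, C4→F2 2·19=38, C5→F2 10·6=60, C6→F3 2·17=34, C7→F2 2·13=26. Service cost 320.
{F1, F2, F3}: service cost 354
{F2, F3, F5}: service cost 354
Among all 20 size-3 choices, {F2, F3, F4} is lowest.

Choose F2, F3 and F4; total service cost 320.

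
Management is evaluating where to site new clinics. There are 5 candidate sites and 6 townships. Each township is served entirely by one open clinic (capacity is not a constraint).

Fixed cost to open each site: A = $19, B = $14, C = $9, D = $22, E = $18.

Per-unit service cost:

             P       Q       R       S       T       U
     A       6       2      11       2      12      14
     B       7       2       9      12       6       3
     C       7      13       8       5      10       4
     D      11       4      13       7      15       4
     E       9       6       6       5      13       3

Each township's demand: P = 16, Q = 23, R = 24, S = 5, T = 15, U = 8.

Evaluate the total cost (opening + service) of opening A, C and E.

Total cost: 516

Each township is assigned to its cheapest site among the open ones.
{A, C, E}: P→A 6·16=96, Q→A 2·23=46, R→E 6·24=144, S→A 2·5=10, T→C 10·15=150, U→E 3·8=24. Service 470; fixed 46; total 516.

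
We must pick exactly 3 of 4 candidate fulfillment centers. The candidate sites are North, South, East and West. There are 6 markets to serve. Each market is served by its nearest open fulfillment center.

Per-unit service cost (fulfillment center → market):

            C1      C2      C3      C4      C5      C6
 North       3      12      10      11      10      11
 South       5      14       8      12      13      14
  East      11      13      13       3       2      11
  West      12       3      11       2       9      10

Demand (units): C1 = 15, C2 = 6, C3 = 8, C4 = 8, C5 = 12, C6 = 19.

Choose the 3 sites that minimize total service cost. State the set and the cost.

Choose North, East and West; total service cost 373.

With exactly 3 open, each market uses its cheapest among the chosen.
{North, East, West}: C1→North 3·15=45, C2→West 3·6=18, C3→North 10·8=80, C4→West 2·8=16, C5→East 2·12=24, C6→West 10·19=190. Service cost 373.
{South, East, West}: service cost 387
{North, South, East}: service cost 438
Among all 4 size-3 choices, {North, East, West} is lowest.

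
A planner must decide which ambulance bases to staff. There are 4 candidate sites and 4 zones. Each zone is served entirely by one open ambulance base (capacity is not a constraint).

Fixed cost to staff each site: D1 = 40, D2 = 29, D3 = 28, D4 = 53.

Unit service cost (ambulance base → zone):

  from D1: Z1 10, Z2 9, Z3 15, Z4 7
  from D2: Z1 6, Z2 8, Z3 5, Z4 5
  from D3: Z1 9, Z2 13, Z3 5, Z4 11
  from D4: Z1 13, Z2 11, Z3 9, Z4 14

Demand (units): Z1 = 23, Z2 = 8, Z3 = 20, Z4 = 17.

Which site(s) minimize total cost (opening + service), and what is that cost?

Open D2 only; minimum total cost 416.

For any fixed open set, each zone goes to its cheapest open site; total = fixed + service.
{D2}: Z1→D2 6·23=138, Z2→D2 8·8=64, Z3→D2 5·20=100, Z4→D2 5·17=85. Service 387; fixed 29; total 416.
{D2, D3}: service 387 + fixed 57 = 444
{D1, D2}: Z1→D2 6·23=138, Z2→D2 8·8=64, Z3→D2 5·20=100, Z4→D2 5·17=85. Service 387; fixed 69; total 456.
{D1, D2, D3, D4}: service 387 + fixed 150 = 537
(All 15 nonempty subsets were checked; D2 only is lowest.)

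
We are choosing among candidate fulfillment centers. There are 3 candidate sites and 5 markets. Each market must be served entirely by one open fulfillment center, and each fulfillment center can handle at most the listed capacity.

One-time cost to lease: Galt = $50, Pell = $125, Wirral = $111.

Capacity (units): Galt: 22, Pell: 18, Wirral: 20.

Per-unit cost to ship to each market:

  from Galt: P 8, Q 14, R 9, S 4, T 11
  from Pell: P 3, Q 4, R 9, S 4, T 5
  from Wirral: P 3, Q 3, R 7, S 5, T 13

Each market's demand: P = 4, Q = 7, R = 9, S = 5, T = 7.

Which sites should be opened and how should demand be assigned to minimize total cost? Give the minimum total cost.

Minimum total cost: 351

Open {Galt, Pell}: P→Pell 3·4=12, Q→Pell 4·7=28, R→Galt 9·9=81, S→Galt 4·5=20, T→Pell 5·7=35.
Loads: Galt carries 14/22, Pell carries 18/18. Service 176; fixed 175; total 351.
Next best feasible plan costs 354.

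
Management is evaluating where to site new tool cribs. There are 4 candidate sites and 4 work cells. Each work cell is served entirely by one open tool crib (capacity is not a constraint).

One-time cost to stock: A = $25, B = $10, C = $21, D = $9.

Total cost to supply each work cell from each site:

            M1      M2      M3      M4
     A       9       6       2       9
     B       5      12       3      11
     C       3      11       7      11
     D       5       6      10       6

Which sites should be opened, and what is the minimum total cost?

Open D only; minimum total cost 36.

For any fixed open set, each work cell goes to its cheapest open site; total = fixed + service.
{D}: M1→D 5, M2→D 6, M3→D 10, M4→D 6. Service 27; fixed 9; total 36.
{B, D}: M1→B 5, M2→D 6, M3→B 3, M4→D 6. Service 20; fixed 19; total 39.
{B}: service 31 + fixed 10 = 41
{A, B, C, D}: M1→C 3, M2→A 6, M3→A 2, M4→D 6. Service 17; fixed 65; total 82.
No other subset beats 36.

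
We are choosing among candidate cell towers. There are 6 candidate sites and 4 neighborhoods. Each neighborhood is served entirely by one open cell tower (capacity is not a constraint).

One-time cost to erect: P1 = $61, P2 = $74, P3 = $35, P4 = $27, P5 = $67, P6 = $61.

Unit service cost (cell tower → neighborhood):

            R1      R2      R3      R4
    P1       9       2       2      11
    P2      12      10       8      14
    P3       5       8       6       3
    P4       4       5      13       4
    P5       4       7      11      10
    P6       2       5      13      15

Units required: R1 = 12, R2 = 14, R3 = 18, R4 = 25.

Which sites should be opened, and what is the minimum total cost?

For any fixed open set, each neighborhood goes to its cheapest open site; total = fixed + service.
{P1, P3}: R1→P3 5·12=60, R2→P1 2·14=28, R3→P1 2·18=36, R4→P3 3·25=75. Service 199; fixed 96; total 295.
{P1, P4}: R1→P4 4·12=48, R2→P1 2·14=28, R3→P1 2·18=36, R4→P4 4·25=100. Service 212; fixed 88; total 300.
{P1, P3, P4}: service 187 + fixed 123 = 310
{P1, P2, P3, P4, P5, P6}: service 163 + fixed 325 = 488
No other subset beats 295.

Open P1 and P3; minimum total cost 295.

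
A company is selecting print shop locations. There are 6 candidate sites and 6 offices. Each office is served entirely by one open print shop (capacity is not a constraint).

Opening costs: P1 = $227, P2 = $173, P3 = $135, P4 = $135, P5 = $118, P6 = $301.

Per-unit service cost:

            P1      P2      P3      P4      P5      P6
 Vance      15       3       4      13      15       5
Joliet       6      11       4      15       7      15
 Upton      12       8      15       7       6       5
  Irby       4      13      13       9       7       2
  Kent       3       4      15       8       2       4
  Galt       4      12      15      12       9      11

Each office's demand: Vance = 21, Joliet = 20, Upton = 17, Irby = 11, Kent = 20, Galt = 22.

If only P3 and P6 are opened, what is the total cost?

Each office is assigned to its cheapest site among the open ones.
{P3, P6}: Vance→P3 4·21=84, Joliet→P3 4·20=80, Upton→P6 5·17=85, Irby→P6 2·11=22, Kent→P6 4·20=80, Galt→P6 11·22=242. Service 593; fixed 436; total 1029.

Total cost: 1029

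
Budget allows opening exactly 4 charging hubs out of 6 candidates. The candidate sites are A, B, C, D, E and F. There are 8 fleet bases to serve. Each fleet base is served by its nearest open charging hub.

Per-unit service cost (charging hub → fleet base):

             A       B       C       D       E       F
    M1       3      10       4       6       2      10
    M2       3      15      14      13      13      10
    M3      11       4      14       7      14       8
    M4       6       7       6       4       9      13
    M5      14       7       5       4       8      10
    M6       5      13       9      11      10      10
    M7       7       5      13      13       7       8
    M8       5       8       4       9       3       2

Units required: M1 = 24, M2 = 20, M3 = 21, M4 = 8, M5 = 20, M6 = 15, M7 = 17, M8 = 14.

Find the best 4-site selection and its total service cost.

Choose A, B, D and E; total service cost 506.

With exactly 4 open, each fleet base uses its cheapest among the chosen.
{A, B, D, E}: M1→E 2·24=48, M2→A 3·20=60, M3→B 4·21=84, M4→D 4·8=32, M5→D 4·20=80, M6→A 5·15=75, M7→B 5·17=85, M8→E 3·14=42. Service cost 506.
{A, B, D, F}: service cost 516
{A, B, C, E}: service cost 542
Among all 15 size-4 choices, {A, B, D, E} is lowest.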